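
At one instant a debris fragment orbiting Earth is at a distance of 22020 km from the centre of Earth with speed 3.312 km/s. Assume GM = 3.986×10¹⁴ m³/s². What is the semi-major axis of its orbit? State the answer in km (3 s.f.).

r = 2.202×10⁷ m.
Specific orbital energy ε = v²/2 − μ/r = (3312)²/2 − 3.986×10¹⁴/2.202×10⁷ = -1.262×10⁷ J/kg.
Since ε = −μ/(2a), a = −μ/(2ε) = 1.580×10⁷ m = 15796 km.

a ≈ 15800 km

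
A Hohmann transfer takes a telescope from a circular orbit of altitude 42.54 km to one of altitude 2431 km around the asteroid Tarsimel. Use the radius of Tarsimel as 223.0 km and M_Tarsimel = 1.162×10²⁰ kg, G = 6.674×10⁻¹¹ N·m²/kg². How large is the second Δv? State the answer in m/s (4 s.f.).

μ = GM = 6.674×10⁻¹¹ × 1.162×10²⁰ = 7.755×10⁹ m³/s².
r₁ = 223.0 + 42.54 = 265.54 km = 2.6554×10⁵ m.
r₂ = 223.0 + 2431 = 2654.0 km = 2.6540×10⁶ m.
Transfer ellipse a_t = (r₁ + r₂)/2 = 1.460×10⁶ m.
At r₁: circular v_c1 = √(μ/r₁) = 170.9 m/s; transfer-periapsis v_p = √[μ(2/r₁ − 1/a_t)] = 230.4 m/s.
At r₂: circular v_c2 = √(μ/r₂) = 54.06 m/s; transfer-apoapsis v_a = √[μ(2/r₂ − 1/a_t)] = 23.06 m/s.
Δv₂ = v_c2 − v_a = 31.00 m/s.

Δv ≈ 31.00 m/s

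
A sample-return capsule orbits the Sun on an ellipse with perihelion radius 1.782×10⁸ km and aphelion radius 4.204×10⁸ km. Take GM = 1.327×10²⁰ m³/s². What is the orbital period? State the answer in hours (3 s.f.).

T ≈ 24800 hours

Semi-major axis a = (r_p + r_a)/2 = (1.7820×10⁸ + 4.2040×10⁸)/2 = 2.9930×10⁸ km = 2.993×10¹¹ m.
By Kepler's third law T = 2π√(a³/μ) = 2π × 1.421×10⁷ = 8.931×10⁷ s.
= 24810 hours.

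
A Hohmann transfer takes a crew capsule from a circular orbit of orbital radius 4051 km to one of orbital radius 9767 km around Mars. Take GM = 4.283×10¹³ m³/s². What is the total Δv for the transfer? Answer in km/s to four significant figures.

r₁ = 4051 km = 4.051×10⁶ m.
r₂ = 9767 km = 9.767×10⁶ m.
Transfer ellipse a_t = (r₁ + r₂)/2 = 6.909×10⁶ m.
At r₁: circular v_c1 = √(μ/r₁) = 3252 m/s; transfer-periapsis v_p = √[μ(2/r₁ − 1/a_t)] = 3866 m/s.
Δv₁ = v_p − v_c1 = 614.5 m/s.
At r₂: circular v_c2 = √(μ/r₂) = 2094 m/s; transfer-apoapsis v_a = √[μ(2/r₂ − 1/a_t)] = 1603 m/s.
Δv₂ = v_c2 − v_a = 490.6 m/s.
Total Δv = Δv₁ + Δv₂ = 1105 m/s = 1.105 km/s.

Δv_total ≈ 1.105 km/s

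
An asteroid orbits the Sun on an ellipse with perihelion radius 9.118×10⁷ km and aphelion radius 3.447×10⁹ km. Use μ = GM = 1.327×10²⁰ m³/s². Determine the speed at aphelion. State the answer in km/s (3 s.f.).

Semi-major axis a = (r_p + r_a)/2 = 1.7691×10⁹ km = 1.769×10¹² m.
Vis-viva: v² = μ(2/r − 1/a) = 1.327×10²⁰ × (5.802×10⁻¹³ − 5.653×10⁻¹³) = 1.984×10⁶ m²/s².
v = 1409 m/s = 1.409 km/s.

v ≈ 1.41 km/s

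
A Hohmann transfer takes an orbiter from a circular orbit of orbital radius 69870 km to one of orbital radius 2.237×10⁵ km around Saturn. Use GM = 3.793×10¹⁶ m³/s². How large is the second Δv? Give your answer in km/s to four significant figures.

r₁ = 69870 km = 6.987×10⁷ m.
r₂ = 2.237×10⁵ km = 2.237×10⁸ m.
Transfer ellipse a_t = (r₁ + r₂)/2 = 1.468×10⁸ m.
At r₁: circular v_c1 = √(μ/r₁) = 23300 m/s; transfer-perikrone v_p = √[μ(2/r₁ − 1/a_t)] = 28760 m/s.
At r₂: circular v_c2 = √(μ/r₂) = 13020 m/s; transfer-apokrone v_a = √[μ(2/r₂ − 1/a_t)] = 8984 m/s.
Δv₂ = v_c2 − v_a = 4038 m/s.
= 4.038 km/s.

Δv ≈ 4.038 km/s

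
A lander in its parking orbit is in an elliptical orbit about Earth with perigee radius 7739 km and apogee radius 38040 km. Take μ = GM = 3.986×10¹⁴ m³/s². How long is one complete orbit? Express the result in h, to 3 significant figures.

T ≈ 9.57 h

Semi-major axis a = (r_p + r_a)/2 = (7739.0 + 38040)/2 = 22890 km = 2.289×10⁷ m.
By Kepler's third law T = 2π√(a³/μ) = 2π × 5.485×10³ = 3.446×10⁴ s.
= 9.573 h.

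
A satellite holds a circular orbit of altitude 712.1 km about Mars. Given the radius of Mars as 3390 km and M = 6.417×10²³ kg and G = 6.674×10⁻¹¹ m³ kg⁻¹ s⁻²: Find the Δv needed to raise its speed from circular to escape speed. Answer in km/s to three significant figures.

μ = GM = 6.674×10⁻¹¹ × 6.417×10²³ = 4.283×10¹³ m³/s².
r = 3390 + 712.1 = 4102.1 km = 4.1021×10⁶ m.
Circular speed v_c = √(μ/r) = 3231 m/s.
Escape speed v_esc = √(2μ/r) = √2 × v_c = 4570 m/s.
Δv = v_esc − v_c = 1338 m/s = 1.338 km/s.

Δv ≈ 1.34 km/s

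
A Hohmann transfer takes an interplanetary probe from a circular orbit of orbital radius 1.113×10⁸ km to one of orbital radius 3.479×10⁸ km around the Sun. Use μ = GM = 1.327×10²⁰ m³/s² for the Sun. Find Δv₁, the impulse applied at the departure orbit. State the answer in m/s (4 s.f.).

r₁ = 1.113×10⁸ km = 1.113×10¹¹ m.
r₂ = 3.479×10⁸ km = 3.479×10¹¹ m.
Transfer ellipse a_t = (r₁ + r₂)/2 = 2.296×10¹¹ m.
At r₁: circular v_c1 = √(μ/r₁) = 34530 m/s; transfer-perihelion v_p = √[μ(2/r₁ − 1/a_t)] = 42500 m/s.
Δv₁ = v_p − v_c1 = 7975 m/s.

Δv ≈ 7975 m/s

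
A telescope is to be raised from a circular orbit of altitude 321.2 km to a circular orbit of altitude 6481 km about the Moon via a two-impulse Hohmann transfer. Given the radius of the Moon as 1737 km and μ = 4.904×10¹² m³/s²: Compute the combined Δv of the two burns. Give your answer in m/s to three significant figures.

Δv_total ≈ 692 m/s

r₁ = 1737 + 321.2 = 2058.2 km = 2.0582×10⁶ m.
r₂ = 1737 + 6481 = 8218.0 km = 8.2180×10⁶ m.
Transfer ellipse a_t = (r₁ + r₂)/2 = 5.138×10⁶ m.
At r₁: circular v_c1 = √(μ/r₁) = 1544 m/s; transfer-perilune v_p = √[μ(2/r₁ − 1/a_t)] = 1952 m/s.
Δv₁ = v_p − v_c1 = 408.6 m/s.
At r₂: circular v_c2 = √(μ/r₂) = 772.5 m/s; transfer-apolune v_a = √[μ(2/r₂ − 1/a_t)] = 488.9 m/s.
Δv₂ = v_c2 − v_a = 283.6 m/s.
Total Δv = Δv₁ + Δv₂ = 692.1 m/s.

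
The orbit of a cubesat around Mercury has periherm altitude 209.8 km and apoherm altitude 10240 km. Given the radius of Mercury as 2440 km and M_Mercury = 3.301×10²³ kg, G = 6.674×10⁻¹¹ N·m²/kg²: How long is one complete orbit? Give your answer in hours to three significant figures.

T ≈ 7.89 hours

μ = GM = 6.674×10⁻¹¹ × 3.301×10²³ = 2.203×10¹³ m³/s².
r_p = 2440 + 209.8 = 2649.8 km = 2.6498×10⁶ m.
r_a = 2440 + 10240 = 12680 km = 1.2680×10⁷ m.
Semi-major axis a = (r_p + r_a)/2 = (2649.8 + 12680)/2 = 7664.9 km = 7.665×10⁶ m.
By Kepler's third law T = 2π√(a³/μ) = 2π × 4.521×10³ = 2.841×10⁴ s.
= 7.891 hours.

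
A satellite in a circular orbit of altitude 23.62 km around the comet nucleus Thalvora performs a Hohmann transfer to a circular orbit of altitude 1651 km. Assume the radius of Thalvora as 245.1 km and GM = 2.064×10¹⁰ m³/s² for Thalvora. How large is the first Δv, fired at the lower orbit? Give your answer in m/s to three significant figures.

Δv ≈ 89.7 m/s

r₁ = 245.1 + 23.62 = 268.72 km = 2.6872×10⁵ m.
r₂ = 245.1 + 1651 = 1896.1 km = 1.8961×10⁶ m.
Transfer ellipse a_t = (r₁ + r₂)/2 = 1.082×10⁶ m.
At r₁: circular v_c1 = √(μ/r₁) = 277.1 m/s; transfer-periapsis v_p = √[μ(2/r₁ − 1/a_t)] = 366.8 m/s.
Δv₁ = v_p − v_c1 = 89.67 m/s.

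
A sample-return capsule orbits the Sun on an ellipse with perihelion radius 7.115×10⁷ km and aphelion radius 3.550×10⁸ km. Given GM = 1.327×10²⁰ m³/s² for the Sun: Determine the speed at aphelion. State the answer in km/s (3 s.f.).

Semi-major axis a = (r_p + r_a)/2 = 2.1308×10⁸ km = 2.131×10¹¹ m.
Vis-viva: v² = μ(2/r − 1/a) = 1.327×10²⁰ × (5.634×10⁻¹² − 4.693×10⁻¹²) = 1.248×10⁸ m²/s².
v = 11170 m/s = 11.17 km/s.

v ≈ 11.2 km/s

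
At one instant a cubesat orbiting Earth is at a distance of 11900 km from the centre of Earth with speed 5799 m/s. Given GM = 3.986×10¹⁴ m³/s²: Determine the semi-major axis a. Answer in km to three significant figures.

r = 1.190×10⁷ m.
Vis-viva rearranged: 1/a = 2/r − v²/μ = 1.681×10⁻⁷ − 8.437×10⁻⁸ = 8.370×10⁻⁸ m⁻¹.
a = 1.195×10⁷ m = 11947 km.

a ≈ 11900 km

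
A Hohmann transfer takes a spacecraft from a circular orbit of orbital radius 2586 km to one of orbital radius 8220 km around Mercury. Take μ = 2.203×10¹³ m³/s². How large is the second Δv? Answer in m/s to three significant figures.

r₁ = 2586 km = 2.586×10⁶ m.
r₂ = 8220 km = 8.220×10⁶ m.
Transfer ellipse a_t = (r₁ + r₂)/2 = 5.403×10⁶ m.
At r₁: circular v_c1 = √(μ/r₁) = 2919 m/s; transfer-periherm v_p = √[μ(2/r₁ − 1/a_t)] = 3600 m/s.
At r₂: circular v_c2 = √(μ/r₂) = 1637 m/s; transfer-apoherm v_a = √[μ(2/r₂ − 1/a_t)] = 1133 m/s.
Δv₂ = v_c2 − v_a = 504.5 m/s.

Δv ≈ 505 m/s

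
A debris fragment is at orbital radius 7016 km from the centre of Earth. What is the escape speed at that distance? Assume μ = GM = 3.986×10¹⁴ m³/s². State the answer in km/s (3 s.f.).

r = 7016 km = 7.016×10⁶ m.
Escape speed v_esc = √(2μ/r) = √(2 × 3.986×10¹⁴ / 7.016×10⁶) = √(1.136×10⁸) = 10660 m/s.
= 10.66 km/s.

v_esc ≈ 10.7 km/s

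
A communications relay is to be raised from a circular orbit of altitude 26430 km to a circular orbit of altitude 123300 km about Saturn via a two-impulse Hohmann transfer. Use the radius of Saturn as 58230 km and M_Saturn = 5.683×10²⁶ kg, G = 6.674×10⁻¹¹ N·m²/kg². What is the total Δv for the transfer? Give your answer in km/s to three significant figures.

μ = GM = 6.674×10⁻¹¹ × 5.683×10²⁶ = 3.793×10¹⁶ m³/s².
r₁ = 58230 + 26430 = 84660 km = 8.4660×10⁷ m.
r₂ = 58230 + 123300 = 181530 km = 1.8153×10⁸ m.
Transfer ellipse a_t = (r₁ + r₂)/2 = 1.331×10⁸ m.
At r₁: circular v_c1 = √(μ/r₁) = 21170 m/s; transfer-perikrone v_p = √[μ(2/r₁ − 1/a_t)] = 24720 m/s.
Δv₁ = v_p − v_c1 = 3553 m/s.
At r₂: circular v_c2 = √(μ/r₂) = 14450 m/s; transfer-apokrone v_a = √[μ(2/r₂ − 1/a_t)] = 11530 m/s.
Δv₂ = v_c2 − v_a = 2926 m/s.
Total Δv = Δv₁ + Δv₂ = 6479 m/s = 6.479 km/s.

Δv_total ≈ 6.48 km/s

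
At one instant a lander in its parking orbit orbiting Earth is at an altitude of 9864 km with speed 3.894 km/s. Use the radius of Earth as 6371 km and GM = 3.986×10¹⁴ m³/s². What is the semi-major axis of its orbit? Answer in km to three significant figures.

r = 6371 + 9864 = 16235 km = 1.624×10⁷ m.
Vis-viva rearranged: 1/a = 2/r − v²/μ = 1.232×10⁻⁷ − 3.804×10⁻⁸ = 8.515×10⁻⁸ m⁻¹.
a = 1.174×10⁷ m = 11744 km.

a ≈ 11700 km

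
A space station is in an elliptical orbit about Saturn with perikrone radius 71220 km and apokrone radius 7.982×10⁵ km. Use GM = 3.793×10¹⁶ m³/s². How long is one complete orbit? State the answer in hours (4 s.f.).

T ≈ 81.22 hours

Semi-major axis a = (r_p + r_a)/2 = (71220 + 7.9820×10⁵)/2 = 4.3471×10⁵ km = 4.347×10⁸ m.
By Kepler's third law T = 2π√(a³/μ) = 2π × 4.654×10⁴ = 2.924×10⁵ s.
= 81.22 hours.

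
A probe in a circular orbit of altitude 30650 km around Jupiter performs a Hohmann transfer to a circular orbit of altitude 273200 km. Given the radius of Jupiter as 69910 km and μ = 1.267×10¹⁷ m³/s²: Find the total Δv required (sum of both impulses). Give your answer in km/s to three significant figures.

r₁ = 69910 + 30650 = 100560 km = 1.0056×10⁸ m.
r₂ = 69910 + 273200 = 343110 km = 3.4311×10⁸ m.
Transfer ellipse a_t = (r₁ + r₂)/2 = 2.218×10⁸ m.
At r₁: circular v_c1 = √(μ/r₁) = 35500 m/s; transfer-perijove v_p = √[μ(2/r₁ − 1/a_t)] = 44140 m/s.
Δv₁ = v_p − v_c1 = 8649 m/s.
At r₂: circular v_c2 = √(μ/r₂) = 19220 m/s; transfer-apojove v_a = √[μ(2/r₂ − 1/a_t)] = 12940 m/s.
Δv₂ = v_c2 − v_a = 6278 m/s.
Total Δv = Δv₁ + Δv₂ = 14930 m/s = 14.93 km/s.

Δv_total ≈ 14.9 km/s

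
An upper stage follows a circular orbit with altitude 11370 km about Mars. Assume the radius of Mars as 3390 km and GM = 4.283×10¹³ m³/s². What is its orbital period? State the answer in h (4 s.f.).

r = 3390 + 11370 = 14760 km = 1.4760×10⁷ m.
Kepler's third law: T = 2π√(r³/μ) = 2π√((1.476×10⁷)³ / 4.283×10¹³).
r³/μ = 7.508×10⁷ s², so T = 2π × 8.665×10³ = 5.444×10⁴ s.
Converting: 5.444×10⁴ s ÷ 3600 = 15.12 h.

T ≈ 15.12 h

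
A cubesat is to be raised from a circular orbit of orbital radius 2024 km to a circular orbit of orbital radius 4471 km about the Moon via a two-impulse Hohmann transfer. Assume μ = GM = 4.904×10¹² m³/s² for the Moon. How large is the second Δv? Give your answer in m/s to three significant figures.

r₁ = 2024 km = 2.024×10⁶ m.
r₂ = 4471 km = 4.471×10⁶ m.
Transfer ellipse a_t = (r₁ + r₂)/2 = 3.248×10⁶ m.
At r₁: circular v_c1 = √(μ/r₁) = 1557 m/s; transfer-perilune v_p = √[μ(2/r₁ − 1/a_t)] = 1826 m/s.
At r₂: circular v_c2 = √(μ/r₂) = 1047 m/s; transfer-apolune v_a = √[μ(2/r₂ − 1/a_t)] = 826.8 m/s.
Δv₂ = v_c2 − v_a = 220.5 m/s.

Δv ≈ 220 m/s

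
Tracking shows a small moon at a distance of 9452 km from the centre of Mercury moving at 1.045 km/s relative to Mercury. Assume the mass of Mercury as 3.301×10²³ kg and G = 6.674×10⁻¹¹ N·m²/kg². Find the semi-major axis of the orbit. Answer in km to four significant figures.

a ≈ 6172 km

μ = GM = 6.674×10⁻¹¹ × 3.301×10²³ = 2.203×10¹³ m³/s².
r = 9.452×10⁶ m.
Vis-viva rearranged: 1/a = 2/r − v²/μ = 2.116×10⁻⁷ − 4.957×10⁻⁸ = 1.620×10⁻⁷ m⁻¹.
a = 6.172×10⁶ m = 6171.8 km.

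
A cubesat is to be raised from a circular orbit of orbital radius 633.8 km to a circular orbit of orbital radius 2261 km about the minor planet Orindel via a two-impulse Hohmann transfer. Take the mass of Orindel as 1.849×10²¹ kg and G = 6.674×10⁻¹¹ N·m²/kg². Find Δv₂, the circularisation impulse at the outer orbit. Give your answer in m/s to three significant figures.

μ = GM = 6.674×10⁻¹¹ × 1.849×10²¹ = 1.234×10¹¹ m³/s².
r₁ = 633.8 km = 6.338×10⁵ m.
r₂ = 2261 km = 2.261×10⁶ m.
Transfer ellipse a_t = (r₁ + r₂)/2 = 1.447×10⁶ m.
At r₁: circular v_c1 = √(μ/r₁) = 441.3 m/s; transfer-periapsis v_p = √[μ(2/r₁ − 1/a_t)] = 551.5 m/s.
At r₂: circular v_c2 = √(μ/r₂) = 233.6 m/s; transfer-apoapsis v_a = √[μ(2/r₂ − 1/a_t)] = 154.6 m/s.
Δv₂ = v_c2 − v_a = 79.03 m/s.

Δv ≈ 79.0 m/s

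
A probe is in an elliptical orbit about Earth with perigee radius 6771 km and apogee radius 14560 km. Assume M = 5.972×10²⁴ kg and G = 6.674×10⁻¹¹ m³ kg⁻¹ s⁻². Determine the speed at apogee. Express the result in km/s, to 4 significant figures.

v ≈ 4.169 km/s

μ = GM = 6.674×10⁻¹¹ × 5.972×10²⁴ = 3.986×10¹⁴ m³/s².
Semi-major axis a = (r_p + r_a)/2 = 10666 km = 1.067×10⁷ m.
Vis-viva: v² = μ(2/r − 1/a) = 3.986×10¹⁴ × (1.374×10⁻⁷ − 9.376×10⁻⁸) = 1.738×10⁷ m²/s².
v = 4169 m/s = 4.169 km/s.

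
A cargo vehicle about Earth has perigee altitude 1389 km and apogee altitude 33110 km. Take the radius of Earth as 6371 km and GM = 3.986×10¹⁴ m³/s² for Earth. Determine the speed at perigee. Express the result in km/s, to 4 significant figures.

v ≈ 9.266 km/s

r_p = 6371 + 1389 = 7760.0 km = 7.7600×10⁶ m.
r_a = 6371 + 33110 = 39481 km = 3.9481×10⁷ m.
Semi-major axis a = (r_p + r_a)/2 = 23620 km = 2.362×10⁷ m.
Vis-viva: v² = μ(2/r − 1/a) = 3.986×10¹⁴ × (2.577×10⁻⁷ − 4.234×10⁻⁸) = 8.586×10⁷ m²/s².
v = 9266 m/s = 9.266 km/s.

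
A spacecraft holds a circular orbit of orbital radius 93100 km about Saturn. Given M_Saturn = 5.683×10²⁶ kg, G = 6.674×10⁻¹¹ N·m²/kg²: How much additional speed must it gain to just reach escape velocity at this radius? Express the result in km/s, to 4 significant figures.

μ = GM = 6.674×10⁻¹¹ × 5.683×10²⁶ = 3.793×10¹⁶ m³/s².
r = 93100 km = 9.310×10⁷ m.
Circular speed v_c = √(μ/r) = 20180 m/s.
Escape speed v_esc = √(2μ/r) = √2 × v_c = 28540 m/s.
Δv = v_esc − v_c = 8360 m/s = 8.360 km/s.

Δv ≈ 8.360 km/s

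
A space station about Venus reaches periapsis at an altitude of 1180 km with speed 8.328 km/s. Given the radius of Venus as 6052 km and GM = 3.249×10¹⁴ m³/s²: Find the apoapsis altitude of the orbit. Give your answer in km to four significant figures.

r_p = 6052 + 1180 = 7232.0 km = 7.232×10⁶ m.
Specific energy ε = v²/2 − μ/r = -1.025×10⁷ J/kg, so a = −μ/(2ε) = 1.585×10⁷ m.
The apsides satisfy r_p + r_a = 2a, so the apoapsis radius is 2a − r_p = 2.447×10⁷ m = 24473 km.
Apoapsis altitude = 24473 − 6052 = 18421 km.

apoapsis altitude ≈ 18420 km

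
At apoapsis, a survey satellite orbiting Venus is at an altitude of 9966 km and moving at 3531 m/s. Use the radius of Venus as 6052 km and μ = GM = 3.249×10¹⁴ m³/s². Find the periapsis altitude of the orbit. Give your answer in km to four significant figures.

periapsis altitude ≈ 1055 km

r_a = 6052 + 9966 = 16018 km = 1.602×10⁷ m.
Specific energy ε = v²/2 − μ/r = -1.405×10⁷ J/kg, so a = −μ/(2ε) = 1.156×10⁷ m.
The apsides satisfy r_p + r_a = 2a, so the periapsis radius is 2a − r_a = 7.107×10⁶ m = 7107.5 km.
Periapsis altitude = 7107.5 − 6052 = 1055.5 km.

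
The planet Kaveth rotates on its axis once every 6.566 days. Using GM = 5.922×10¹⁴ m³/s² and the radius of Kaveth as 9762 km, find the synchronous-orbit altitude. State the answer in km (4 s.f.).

h_sync ≈ 1.592×10⁵ km

T = 6.566 days = 5.673×10⁵ s.
A synchronous orbit has period T, so by Kepler's third law a = (μT²/4π²)^(1/3).
μT²/4π² = 5.922×10¹⁴ × (5.673×10⁵)² / 39.48 = 4.828×10²⁴ m³.
a = 1.690×10⁸ m = 1.6901×10⁵ km.
Altitude h = a − R = 1.6901×10⁵ − 9762 = 1.5925×10⁵ km.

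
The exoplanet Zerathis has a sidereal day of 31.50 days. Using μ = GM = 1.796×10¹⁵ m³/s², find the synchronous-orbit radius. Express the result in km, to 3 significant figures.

T = 31.50 days = 2.722×10⁶ s.
A synchronous orbit has period T, so by Kepler's third law a = (μT²/4π²)^(1/3).
μT²/4π² = 1.796×10¹⁵ × (2.722×10⁶)² / 39.48 = 3.370×10²⁶ m³.
a = 6.959×10⁸ m = 6.9588×10⁵ km.

r_sync ≈ 6.96×10⁵ km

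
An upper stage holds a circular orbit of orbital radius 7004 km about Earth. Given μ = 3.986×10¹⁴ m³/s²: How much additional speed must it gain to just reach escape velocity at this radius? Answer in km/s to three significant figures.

r = 7004 km = 7.004×10⁶ m.
Circular speed v_c = √(μ/r) = 7544 m/s.
Escape speed v_esc = √(2μ/r) = √2 × v_c = 10670 m/s.
Δv = v_esc − v_c = 3125 m/s = 3.125 km/s.

Δv ≈ 3.12 km/s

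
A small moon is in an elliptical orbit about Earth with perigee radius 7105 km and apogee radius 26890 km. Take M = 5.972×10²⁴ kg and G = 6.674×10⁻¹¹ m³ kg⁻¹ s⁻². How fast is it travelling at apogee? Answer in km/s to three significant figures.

v ≈ 2.49 km/s

μ = GM = 6.674×10⁻¹¹ × 5.972×10²⁴ = 3.986×10¹⁴ m³/s².
Semi-major axis a = (r_p + r_a)/2 = 16998 km = 1.700×10⁷ m.
Vis-viva: v² = μ(2/r − 1/a) = 3.986×10¹⁴ × (7.438×10⁻⁸ − 5.883×10⁻⁸) = 6.196×10⁶ m²/s².
v = 2489 m/s = 2.489 km/s.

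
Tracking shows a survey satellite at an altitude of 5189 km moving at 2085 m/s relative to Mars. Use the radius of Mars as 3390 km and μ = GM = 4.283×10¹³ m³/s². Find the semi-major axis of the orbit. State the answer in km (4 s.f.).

r = 3390 + 5189 = 8579.0 km = 8.579×10⁶ m.
Vis-viva rearranged: 1/a = 2/r − v²/μ = 2.331×10⁻⁷ − 1.015×10⁻⁷ = 1.316×10⁻⁷ m⁻¹.
a = 7.597×10⁶ m = 7597.2 km.

a ≈ 7597 km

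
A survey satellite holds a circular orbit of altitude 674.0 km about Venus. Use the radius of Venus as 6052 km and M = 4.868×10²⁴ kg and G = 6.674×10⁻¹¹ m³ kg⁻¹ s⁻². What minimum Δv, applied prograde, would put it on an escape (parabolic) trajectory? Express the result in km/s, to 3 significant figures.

Δv ≈ 2.88 km/s

μ = GM = 6.674×10⁻¹¹ × 4.868×10²⁴ = 3.249×10¹⁴ m³/s².
r = 6052 + 674.0 = 6726.0 km = 6.7260×10⁶ m.
Circular speed v_c = √(μ/r) = 6950 m/s.
Escape speed v_esc = √(2μ/r) = √2 × v_c = 9829 m/s.
Δv = v_esc − v_c = 2879 m/s = 2.879 km/s.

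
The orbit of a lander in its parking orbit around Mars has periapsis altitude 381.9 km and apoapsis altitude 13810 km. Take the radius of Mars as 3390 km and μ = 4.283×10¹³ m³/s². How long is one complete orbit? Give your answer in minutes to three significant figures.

T ≈ 543 minutes

r_p = 3390 + 381.9 = 3771.9 km = 3.7719×10⁶ m.
r_a = 3390 + 13810 = 17200 km = 1.7200×10⁷ m.
Semi-major axis a = (r_p + r_a)/2 = (3771.9 + 17200)/2 = 10486 km = 1.049×10⁷ m.
By Kepler's third law T = 2π√(a³/μ) = 2π × 5.188×10³ = 3.260×10⁴ s.
= 543.3 minutes.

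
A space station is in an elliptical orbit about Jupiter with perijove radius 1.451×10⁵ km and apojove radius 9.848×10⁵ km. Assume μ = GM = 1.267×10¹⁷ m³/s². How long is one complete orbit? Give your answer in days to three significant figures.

T ≈ 2.74 days

Semi-major axis a = (r_p + r_a)/2 = (1.4510×10⁵ + 9.8480×10⁵)/2 = 5.6495×10⁵ km = 5.650×10⁸ m.
By Kepler's third law T = 2π√(a³/μ) = 2π × 3.772×10⁴ = 2.370×10⁵ s.
= 2.743 days.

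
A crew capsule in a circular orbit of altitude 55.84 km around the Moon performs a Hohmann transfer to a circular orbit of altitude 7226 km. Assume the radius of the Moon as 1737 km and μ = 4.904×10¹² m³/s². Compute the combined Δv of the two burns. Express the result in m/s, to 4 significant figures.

Δv_total ≈ 793.9 m/s

r₁ = 1737 + 55.84 = 1792.8 km = 1.7928×10⁶ m.
r₂ = 1737 + 7226 = 8963.0 km = 8.9630×10⁶ m.
Transfer ellipse a_t = (r₁ + r₂)/2 = 5.378×10⁶ m.
At r₁: circular v_c1 = √(μ/r₁) = 1654 m/s; transfer-perilune v_p = √[μ(2/r₁ − 1/a_t)] = 2135 m/s.
Δv₁ = v_p − v_c1 = 481.2 m/s.
At r₂: circular v_c2 = √(μ/r₂) = 739.7 m/s; transfer-apolune v_a = √[μ(2/r₂ − 1/a_t)] = 427.1 m/s.
Δv₂ = v_c2 − v_a = 312.6 m/s.
Total Δv = Δv₁ + Δv₂ = 793.9 m/s.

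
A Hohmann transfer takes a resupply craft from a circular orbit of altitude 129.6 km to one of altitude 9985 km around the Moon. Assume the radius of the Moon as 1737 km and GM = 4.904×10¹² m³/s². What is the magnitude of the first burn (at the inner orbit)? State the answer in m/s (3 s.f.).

r₁ = 1737 + 129.6 = 1866.6 km = 1.8666×10⁶ m.
r₂ = 1737 + 9985 = 11722 km = 1.1722×10⁷ m.
Transfer ellipse a_t = (r₁ + r₂)/2 = 6.794×10⁶ m.
At r₁: circular v_c1 = √(μ/r₁) = 1621 m/s; transfer-perilune v_p = √[μ(2/r₁ − 1/a_t)] = 2129 m/s.
Δv₁ = v_p − v_c1 = 508.1 m/s.

Δv ≈ 508 m/s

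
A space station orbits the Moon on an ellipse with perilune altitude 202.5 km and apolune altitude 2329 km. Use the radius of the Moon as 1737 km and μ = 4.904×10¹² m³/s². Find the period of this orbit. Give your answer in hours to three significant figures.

T ≈ 4.10 hours

r_p = 1737 + 202.5 = 1939.5 km = 1.9395×10⁶ m.
r_a = 1737 + 2329 = 4066.0 km = 4.0660×10⁶ m.
Semi-major axis a = (r_p + r_a)/2 = (1939.5 + 4066.0)/2 = 3002.8 km = 3.003×10⁶ m.
By Kepler's third law T = 2π√(a³/μ) = 2π × 2.350×10³ = 1.476×10⁴ s.
= 4.101 hours.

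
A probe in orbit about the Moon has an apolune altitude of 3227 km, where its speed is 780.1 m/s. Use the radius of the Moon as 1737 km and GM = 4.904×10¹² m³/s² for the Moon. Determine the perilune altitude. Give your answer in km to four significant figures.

r_a = 1737 + 3227 = 4964.0 km = 4.964×10⁶ m.
Specific energy ε = v²/2 − μ/r = -6.836×10⁵ J/kg, so a = −μ/(2ε) = 3.587×10⁶ m.
The apsides satisfy r_p + r_a = 2a, so the perilune radius is 2a − r_a = 2.209×10⁶ m = 2209.4 km.
Perilune altitude = 2209.4 − 1737 = 472.42 km.

perilune altitude ≈ 472.4 km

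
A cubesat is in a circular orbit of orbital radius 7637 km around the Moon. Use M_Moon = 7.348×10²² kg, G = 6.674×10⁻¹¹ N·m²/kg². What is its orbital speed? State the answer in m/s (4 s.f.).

μ = GM = 6.674×10⁻¹¹ × 7.348×10²² = 4.904×10¹² m³/s².
r = 7637 km = 7.637×10⁶ m.
For a circular orbit v = √(μ/r) = √(4.904×10¹² / 7.637×10⁶) = √(6.421×10⁵) = 801.3 m/s.

v ≈ 801.3 m/s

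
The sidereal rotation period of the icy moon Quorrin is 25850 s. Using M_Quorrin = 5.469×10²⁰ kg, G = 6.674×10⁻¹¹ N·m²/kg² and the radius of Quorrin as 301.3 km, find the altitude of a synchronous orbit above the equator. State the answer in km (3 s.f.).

μ = GM = 6.674×10⁻¹¹ × 5.469×10²⁰ = 3.650×10¹⁰ m³/s².
A synchronous orbit has period T, so by Kepler's third law a = (μT²/4π²)^(1/3).
μT²/4π² = 3.650×10¹⁰ × (2.585×10⁴)² / 39.48 = 6.178×10¹⁷ m³.
a = 8.517×10⁵ m = 851.70 km.
Altitude h = a − R = 851.70 − 301.3 = 550.40 km.

h_sync ≈ 550 km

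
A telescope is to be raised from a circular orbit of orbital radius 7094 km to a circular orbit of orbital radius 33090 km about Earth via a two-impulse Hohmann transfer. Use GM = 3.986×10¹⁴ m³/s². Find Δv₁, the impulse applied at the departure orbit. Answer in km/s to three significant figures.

Δv ≈ 2.12 km/s

r₁ = 7094 km = 7.094×10⁶ m.
r₂ = 33090 km = 3.309×10⁷ m.
Transfer ellipse a_t = (r₁ + r₂)/2 = 2.009×10⁷ m.
At r₁: circular v_c1 = √(μ/r₁) = 7496 m/s; transfer-perigee v_p = √[μ(2/r₁ − 1/a_t)] = 9620 m/s.
Δv₁ = v_p − v_c1 = 2124 m/s.
= 2.124 km/s.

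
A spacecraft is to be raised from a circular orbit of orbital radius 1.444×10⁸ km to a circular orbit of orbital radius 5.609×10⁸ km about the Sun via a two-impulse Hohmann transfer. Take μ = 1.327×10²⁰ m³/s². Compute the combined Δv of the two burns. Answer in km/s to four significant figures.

Δv_total ≈ 13.46 km/s

r₁ = 1.444×10⁸ km = 1.444×10¹¹ m.
r₂ = 5.609×10⁸ km = 5.609×10¹¹ m.
Transfer ellipse a_t = (r₁ + r₂)/2 = 3.526×10¹¹ m.
At r₁: circular v_c1 = √(μ/r₁) = 30310 m/s; transfer-perihelion v_p = √[μ(2/r₁ − 1/a_t)] = 38230 m/s.
Δv₁ = v_p − v_c1 = 7917 m/s.
At r₂: circular v_c2 = √(μ/r₂) = 15380 m/s; transfer-aphelion v_a = √[μ(2/r₂ − 1/a_t)] = 9842 m/s.
Δv₂ = v_c2 − v_a = 5539 m/s.
Total Δv = Δv₁ + Δv₂ = 13460 m/s = 13.46 km/s.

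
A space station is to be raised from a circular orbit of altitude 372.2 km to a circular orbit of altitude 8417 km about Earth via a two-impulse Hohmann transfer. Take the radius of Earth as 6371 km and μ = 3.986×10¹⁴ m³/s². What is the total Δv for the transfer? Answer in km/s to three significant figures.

Δv_total ≈ 2.41 km/s

r₁ = 6371 + 372.2 = 6743.2 km = 6.7432×10⁶ m.
r₂ = 6371 + 8417 = 14788 km = 1.4788×10⁷ m.
Transfer ellipse a_t = (r₁ + r₂)/2 = 1.077×10⁷ m.
At r₁: circular v_c1 = √(μ/r₁) = 7688 m/s; transfer-perigee v_p = √[μ(2/r₁ − 1/a_t)] = 9011 m/s.
Δv₁ = v_p − v_c1 = 1323 m/s.
At r₂: circular v_c2 = √(μ/r₂) = 5192 m/s; transfer-apogee v_a = √[μ(2/r₂ − 1/a_t)] = 4109 m/s.
Δv₂ = v_c2 − v_a = 1083 m/s.
Total Δv = Δv₁ + Δv₂ = 2405 m/s = 2.405 km/s.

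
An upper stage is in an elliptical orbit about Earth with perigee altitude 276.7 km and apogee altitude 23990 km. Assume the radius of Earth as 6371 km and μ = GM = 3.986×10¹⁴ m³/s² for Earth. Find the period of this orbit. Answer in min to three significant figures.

T ≈ 418 min

r_p = 6371 + 276.7 = 6647.7 km = 6.6477×10⁶ m.
r_a = 6371 + 23990 = 30361 km = 3.0361×10⁷ m.
Semi-major axis a = (r_p + r_a)/2 = (6647.7 + 30361)/2 = 18504 km = 1.850×10⁷ m.
By Kepler's third law T = 2π√(a³/μ) = 2π × 3.987×10³ = 2.505×10⁴ s.
= 417.5 min.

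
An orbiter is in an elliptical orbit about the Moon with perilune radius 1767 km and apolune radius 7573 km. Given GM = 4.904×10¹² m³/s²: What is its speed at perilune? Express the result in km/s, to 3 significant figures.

Semi-major axis a = (r_p + r_a)/2 = 4670.0 km = 4.670×10⁶ m.
Vis-viva: v² = μ(2/r − 1/a) = 4.904×10¹² × (1.132×10⁻⁶ − 2.141×10⁻⁷) = 4.501×10⁶ m²/s².
v = 2121 m/s = 2.121 km/s.

v ≈ 2.12 km/s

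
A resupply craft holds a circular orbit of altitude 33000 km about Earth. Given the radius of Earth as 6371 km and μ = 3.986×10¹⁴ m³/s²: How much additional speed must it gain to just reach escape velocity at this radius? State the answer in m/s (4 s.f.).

r = 6371 + 33000 = 39371 km = 3.9371×10⁷ m.
Circular speed v_c = √(μ/r) = 3182 m/s.
Escape speed v_esc = √(2μ/r) = √2 × v_c = 4500 m/s.
Δv = v_esc − v_c = 1318 m/s.

Δv ≈ 1318 m/s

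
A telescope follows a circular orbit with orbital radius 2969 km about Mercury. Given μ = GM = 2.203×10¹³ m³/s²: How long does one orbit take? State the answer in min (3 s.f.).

r = 2969 km = 2.969×10⁶ m.
Kepler's third law: T = 2π√(r³/μ) = 2π√((2.969×10⁶)³ / 2.203×10¹³).
r³/μ = 1.188×10⁶ s², so T = 2π × 1.090×10³ = 6.848×10³ s.
Converting: 6.848×10³ s ÷ 60.00 = 114.1 min.

T ≈ 114 min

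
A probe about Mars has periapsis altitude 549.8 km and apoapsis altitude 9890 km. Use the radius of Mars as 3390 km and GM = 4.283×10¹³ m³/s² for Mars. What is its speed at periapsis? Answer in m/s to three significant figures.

v ≈ 4090 m/s

r_p = 3390 + 549.8 = 3939.8 km = 3.9398×10⁶ m.
r_a = 3390 + 9890 = 13280 km = 1.3280×10⁷ m.
Semi-major axis a = (r_p + r_a)/2 = 8609.9 km = 8.610×10⁶ m.
Vis-viva: v² = μ(2/r − 1/a) = 4.283×10¹³ × (5.076×10⁻⁷ − 1.161×10⁻⁷) = 1.677×10⁷ m²/s².
v = 4095 m/s.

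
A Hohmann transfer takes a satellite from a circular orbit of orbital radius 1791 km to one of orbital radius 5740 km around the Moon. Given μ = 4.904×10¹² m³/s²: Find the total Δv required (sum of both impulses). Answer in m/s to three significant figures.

Δv_total ≈ 675 m/s

r₁ = 1791 km = 1.791×10⁶ m.
r₂ = 5740 km = 5.740×10⁶ m.
Transfer ellipse a_t = (r₁ + r₂)/2 = 3.766×10⁶ m.
At r₁: circular v_c1 = √(μ/r₁) = 1655 m/s; transfer-perilune v_p = √[μ(2/r₁ − 1/a_t)] = 2043 m/s.
Δv₁ = v_p − v_c1 = 388.3 m/s.
At r₂: circular v_c2 = √(μ/r₂) = 924.3 m/s; transfer-apolune v_a = √[μ(2/r₂ − 1/a_t)] = 637.5 m/s.
Δv₂ = v_c2 − v_a = 286.8 m/s.
Total Δv = Δv₁ + Δv₂ = 675.1 m/s.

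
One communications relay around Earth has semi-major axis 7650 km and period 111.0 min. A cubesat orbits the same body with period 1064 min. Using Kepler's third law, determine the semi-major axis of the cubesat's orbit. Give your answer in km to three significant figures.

a₂ ≈ 34500 km

Kepler's third law: a³ ∝ T², so a₂ = a₁ (T₂/T₁)^(2/3).
T₂/T₁ = 9.586, (T₂/T₁)^(2/3) = 4.512.
a₂ = 7650 × 4.512 = 34520 km.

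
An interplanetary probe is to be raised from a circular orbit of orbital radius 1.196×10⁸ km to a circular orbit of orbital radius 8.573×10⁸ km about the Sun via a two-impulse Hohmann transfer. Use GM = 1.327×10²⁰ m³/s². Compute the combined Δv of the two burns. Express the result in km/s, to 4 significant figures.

r₁ = 1.196×10⁸ km = 1.196×10¹¹ m.
r₂ = 8.573×10⁸ km = 8.573×10¹¹ m.
Transfer ellipse a_t = (r₁ + r₂)/2 = 4.884×10¹¹ m.
At r₁: circular v_c1 = √(μ/r₁) = 33310 m/s; transfer-perihelion v_p = √[μ(2/r₁ − 1/a_t)] = 44130 m/s.
Δv₁ = v_p − v_c1 = 10820 m/s.
At r₂: circular v_c2 = √(μ/r₂) = 12440 m/s; transfer-aphelion v_a = √[μ(2/r₂ − 1/a_t)] = 6156 m/s.
Δv₂ = v_c2 − v_a = 6285 m/s.
Total Δv = Δv₁ + Δv₂ = 17100 m/s = 17.10 km/s.

Δv_total ≈ 17.10 km/s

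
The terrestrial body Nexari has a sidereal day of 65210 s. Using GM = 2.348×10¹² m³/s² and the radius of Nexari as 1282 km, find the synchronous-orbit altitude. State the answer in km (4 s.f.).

h_sync ≈ 5042 km

A synchronous orbit has period T, so by Kepler's third law a = (μT²/4π²)^(1/3).
μT²/4π² = 2.348×10¹² × (6.521×10⁴)² / 39.48 = 2.529×10²⁰ m³.
a = 6.324×10⁶ m = 6324.0 km.
Altitude h = a − R = 6324.0 − 1282 = 5042.0 km.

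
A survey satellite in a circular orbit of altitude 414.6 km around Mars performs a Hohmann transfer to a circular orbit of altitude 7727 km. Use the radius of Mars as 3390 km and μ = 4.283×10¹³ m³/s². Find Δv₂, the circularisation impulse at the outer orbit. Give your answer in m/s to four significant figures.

Δv ≈ 561.2 m/s

r₁ = 3390 + 414.6 = 3804.6 km = 3.8046×10⁶ m.
r₂ = 3390 + 7727 = 11117 km = 1.1117×10⁷ m.
Transfer ellipse a_t = (r₁ + r₂)/2 = 7.461×10⁶ m.
At r₁: circular v_c1 = √(μ/r₁) = 3355 m/s; transfer-periapsis v_p = √[μ(2/r₁ − 1/a_t)] = 4096 m/s.
At r₂: circular v_c2 = √(μ/r₂) = 1963 m/s; transfer-apoapsis v_a = √[μ(2/r₂ − 1/a_t)] = 1402 m/s.
Δv₂ = v_c2 − v_a = 561.2 m/s.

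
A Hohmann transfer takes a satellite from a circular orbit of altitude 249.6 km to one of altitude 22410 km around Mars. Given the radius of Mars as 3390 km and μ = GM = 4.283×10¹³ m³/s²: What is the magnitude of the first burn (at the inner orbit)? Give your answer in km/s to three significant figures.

r₁ = 3390 + 249.6 = 3639.6 km = 3.6396×10⁶ m.
r₂ = 3390 + 22410 = 25800 km = 2.5800×10⁷ m.
Transfer ellipse a_t = (r₁ + r₂)/2 = 1.472×10⁷ m.
At r₁: circular v_c1 = √(μ/r₁) = 3430 m/s; transfer-periapsis v_p = √[μ(2/r₁ − 1/a_t)] = 4542 m/s.
Δv₁ = v_p − v_c1 = 1111 m/s.
= 1.111 km/s.

Δv ≈ 1.11 km/s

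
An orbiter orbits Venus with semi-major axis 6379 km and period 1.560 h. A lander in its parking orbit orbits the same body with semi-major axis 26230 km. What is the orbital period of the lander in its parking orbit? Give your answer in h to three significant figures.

T₂ ≈ 13.0 h

Kepler's third law: T² ∝ a³, so T₂ = T₁ (a₂/a₁)^(3/2).
a₂/a₁ = 4.112, (a₂/a₁)^(3/2) = 8.338.
T₂ = 1.560 × 8.338 = 13.01 h.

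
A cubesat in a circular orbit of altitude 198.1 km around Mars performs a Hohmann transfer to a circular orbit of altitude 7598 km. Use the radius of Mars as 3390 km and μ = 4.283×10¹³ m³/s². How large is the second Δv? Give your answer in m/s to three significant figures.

r₁ = 3390 + 198.1 = 3588.1 km = 3.5881×10⁶ m.
r₂ = 3390 + 7598 = 10988 km = 1.0988×10⁷ m.
Transfer ellipse a_t = (r₁ + r₂)/2 = 7.288×10⁶ m.
At r₁: circular v_c1 = √(μ/r₁) = 3455 m/s; transfer-periapsis v_p = √[μ(2/r₁ − 1/a_t)] = 4242 m/s.
At r₂: circular v_c2 = √(μ/r₂) = 1974 m/s; transfer-apoapsis v_a = √[μ(2/r₂ − 1/a_t)] = 1385 m/s.
Δv₂ = v_c2 − v_a = 589.0 m/s.

Δv ≈ 589 m/s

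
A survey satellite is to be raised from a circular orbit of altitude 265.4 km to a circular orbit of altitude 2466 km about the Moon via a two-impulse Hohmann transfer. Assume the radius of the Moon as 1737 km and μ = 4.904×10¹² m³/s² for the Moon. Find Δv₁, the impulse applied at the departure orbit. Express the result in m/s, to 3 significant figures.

r₁ = 1737 + 265.4 = 2002.4 km = 2.0024×10⁶ m.
r₂ = 1737 + 2466 = 4203.0 km = 4.2030×10⁶ m.
Transfer ellipse a_t = (r₁ + r₂)/2 = 3.103×10⁶ m.
At r₁: circular v_c1 = √(μ/r₁) = 1565 m/s; transfer-perilune v_p = √[μ(2/r₁ − 1/a_t)] = 1821 m/s.
Δv₁ = v_p − v_c1 = 256.5 m/s.

Δv ≈ 256 m/s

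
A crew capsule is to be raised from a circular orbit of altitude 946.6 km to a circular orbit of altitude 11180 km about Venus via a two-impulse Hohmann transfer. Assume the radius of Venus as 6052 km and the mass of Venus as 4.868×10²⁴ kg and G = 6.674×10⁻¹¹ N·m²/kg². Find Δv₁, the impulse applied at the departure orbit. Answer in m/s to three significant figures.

Δv ≈ 1310 m/s

μ = GM = 6.674×10⁻¹¹ × 4.868×10²⁴ = 3.249×10¹⁴ m³/s².
r₁ = 6052 + 946.6 = 6998.6 km = 6.9986×10⁶ m.
r₂ = 6052 + 11180 = 17232 km = 1.7232×10⁷ m.
Transfer ellipse a_t = (r₁ + r₂)/2 = 1.212×10⁷ m.
At r₁: circular v_c1 = √(μ/r₁) = 6813 m/s; transfer-periapsis v_p = √[μ(2/r₁ − 1/a_t)] = 8126 m/s.
Δv₁ = v_p − v_c1 = 1312 m/s.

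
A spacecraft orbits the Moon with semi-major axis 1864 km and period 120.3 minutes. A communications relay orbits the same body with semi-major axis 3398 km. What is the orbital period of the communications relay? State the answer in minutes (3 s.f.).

Kepler's third law: T² ∝ a³, so T₂ = T₁ (a₂/a₁)^(3/2).
a₂/a₁ = 1.823, (a₂/a₁)^(3/2) = 2.461.
T₂ = 120.3 × 2.461 = 296.1 minutes.

T₂ ≈ 296 minutes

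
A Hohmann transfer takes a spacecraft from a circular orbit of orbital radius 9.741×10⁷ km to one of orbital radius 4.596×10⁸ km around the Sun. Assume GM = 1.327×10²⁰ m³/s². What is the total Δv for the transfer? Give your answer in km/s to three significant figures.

r₁ = 9.741×10⁷ km = 9.741×10¹⁰ m.
r₂ = 4.596×10⁸ km = 4.596×10¹¹ m.
Transfer ellipse a_t = (r₁ + r₂)/2 = 2.785×10¹¹ m.
At r₁: circular v_c1 = √(μ/r₁) = 36910 m/s; transfer-perihelion v_p = √[μ(2/r₁ − 1/a_t)] = 47410 m/s.
Δv₁ = v_p − v_c1 = 10500 m/s.
At r₂: circular v_c2 = √(μ/r₂) = 16990 m/s; transfer-aphelion v_a = √[μ(2/r₂ − 1/a_t)] = 10050 m/s.
Δv₂ = v_c2 − v_a = 6943 m/s.
Total Δv = Δv₁ + Δv₂ = 17450 m/s = 17.45 km/s.

Δv_total ≈ 17.4 km/s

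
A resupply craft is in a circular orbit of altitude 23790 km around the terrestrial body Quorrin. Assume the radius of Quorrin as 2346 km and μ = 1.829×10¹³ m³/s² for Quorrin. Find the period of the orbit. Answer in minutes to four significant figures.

r = 2346 + 23790 = 26136 km = 2.6136×10⁷ m.
Kepler's third law: T = 2π√(r³/μ) = 2π√((2.614×10⁷)³ / 1.829×10¹³).
r³/μ = 9.761×10⁸ s², so T = 2π × 3.124×10⁴ = 1.963×10⁵ s.
Converting: 1.963×10⁵ s ÷ 60.00 = 3272 minutes.

T ≈ 3272 minutes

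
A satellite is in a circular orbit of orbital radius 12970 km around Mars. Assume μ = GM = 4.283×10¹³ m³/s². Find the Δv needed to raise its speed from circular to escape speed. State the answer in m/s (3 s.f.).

r = 12970 km = 1.297×10⁷ m.
Circular speed v_c = √(μ/r) = 1817 m/s.
Escape speed v_esc = √(2μ/r) = √2 × v_c = 2570 m/s.
Δv = v_esc − v_c = 752.7 m/s.

Δv ≈ 753 m/s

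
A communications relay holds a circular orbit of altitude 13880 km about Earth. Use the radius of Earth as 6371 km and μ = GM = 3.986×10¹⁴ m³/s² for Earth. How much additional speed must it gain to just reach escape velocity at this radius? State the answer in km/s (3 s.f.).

Δv ≈ 1.84 km/s

r = 6371 + 13880 = 20251 km = 2.0251×10⁷ m.
Circular speed v_c = √(μ/r) = 4437 m/s.
Escape speed v_esc = √(2μ/r) = √2 × v_c = 6274 m/s.
Δv = v_esc − v_c = 1838 m/s = 1.838 km/s.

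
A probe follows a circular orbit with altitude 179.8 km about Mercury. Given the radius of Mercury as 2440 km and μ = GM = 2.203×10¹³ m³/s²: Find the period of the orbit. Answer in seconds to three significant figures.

r = 2440 + 179.8 = 2619.8 km = 2.6198×10⁶ m.
Kepler's third law: T = 2π√(r³/μ) = 2π√((2.620×10⁶)³ / 2.203×10¹³).
r³/μ = 8.162×10⁵ s², so T = 2π × 9.034×10² = 5.676×10³ s.

T ≈ 5680 seconds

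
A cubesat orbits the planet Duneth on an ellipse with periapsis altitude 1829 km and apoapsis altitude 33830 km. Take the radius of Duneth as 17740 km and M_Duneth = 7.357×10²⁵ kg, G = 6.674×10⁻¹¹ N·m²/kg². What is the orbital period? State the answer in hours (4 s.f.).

T ≈ 5.284 hours

μ = GM = 6.674×10⁻¹¹ × 7.357×10²⁵ = 4.910×10¹⁵ m³/s².
r_p = 17740 + 1829 = 19569 km = 1.9569×10⁷ m.
r_a = 17740 + 33830 = 51570 km = 5.1570×10⁷ m.
Semi-major axis a = (r_p + r_a)/2 = (19569 + 51570)/2 = 35570 km = 3.557×10⁷ m.
By Kepler's third law T = 2π√(a³/μ) = 2π × 3.027×10³ = 1.902×10⁴ s.
= 5.284 hours.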